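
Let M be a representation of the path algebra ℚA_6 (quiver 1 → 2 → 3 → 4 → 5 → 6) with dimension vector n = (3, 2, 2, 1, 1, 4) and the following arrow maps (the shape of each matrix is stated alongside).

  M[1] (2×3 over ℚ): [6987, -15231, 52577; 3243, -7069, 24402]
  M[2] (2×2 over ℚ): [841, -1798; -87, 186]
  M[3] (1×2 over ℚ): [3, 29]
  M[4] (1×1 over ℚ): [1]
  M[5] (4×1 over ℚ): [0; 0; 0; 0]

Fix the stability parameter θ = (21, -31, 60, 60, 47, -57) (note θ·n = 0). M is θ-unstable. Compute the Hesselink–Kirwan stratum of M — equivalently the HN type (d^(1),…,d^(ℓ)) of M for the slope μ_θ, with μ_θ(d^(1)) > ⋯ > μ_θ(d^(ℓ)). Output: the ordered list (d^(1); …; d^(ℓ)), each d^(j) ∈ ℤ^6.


Barcode: M ≅ I[1,1], I[1,2], I[1,3], I[3,5], I[6,6]^4. HN layers by μ_θ (5 steps, strictly decreasing):
  μ^(1)=60; μ^(2)=167/3; μ^(3)=21; μ^(4)=-5; μ^(5)=-57

((0, 0, 1, 0, 0, 0); (0, 0, 1, 1, 1, 0); (1, 0, 0, 0, 0, 0); (2, 2, 0, 0, 0, 0); (0, 0, 0, 0, 0, 4))


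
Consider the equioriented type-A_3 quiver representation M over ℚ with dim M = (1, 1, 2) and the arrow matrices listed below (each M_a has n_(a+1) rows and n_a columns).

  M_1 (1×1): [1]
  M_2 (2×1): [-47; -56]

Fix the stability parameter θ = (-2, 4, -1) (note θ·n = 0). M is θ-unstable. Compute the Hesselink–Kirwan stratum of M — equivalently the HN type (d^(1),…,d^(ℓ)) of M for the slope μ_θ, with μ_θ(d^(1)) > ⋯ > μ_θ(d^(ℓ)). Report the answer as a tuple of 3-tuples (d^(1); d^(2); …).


Via rank(M_{q-1}∘⋯∘M_p): M ≅ I[1,3], I[3,3].
μ_θ-semistable layers: μ^(1)=3/2; μ^(2)=-1; μ^(3)=-2

((0, 1, 1); (0, 0, 1); (1, 0, 0))


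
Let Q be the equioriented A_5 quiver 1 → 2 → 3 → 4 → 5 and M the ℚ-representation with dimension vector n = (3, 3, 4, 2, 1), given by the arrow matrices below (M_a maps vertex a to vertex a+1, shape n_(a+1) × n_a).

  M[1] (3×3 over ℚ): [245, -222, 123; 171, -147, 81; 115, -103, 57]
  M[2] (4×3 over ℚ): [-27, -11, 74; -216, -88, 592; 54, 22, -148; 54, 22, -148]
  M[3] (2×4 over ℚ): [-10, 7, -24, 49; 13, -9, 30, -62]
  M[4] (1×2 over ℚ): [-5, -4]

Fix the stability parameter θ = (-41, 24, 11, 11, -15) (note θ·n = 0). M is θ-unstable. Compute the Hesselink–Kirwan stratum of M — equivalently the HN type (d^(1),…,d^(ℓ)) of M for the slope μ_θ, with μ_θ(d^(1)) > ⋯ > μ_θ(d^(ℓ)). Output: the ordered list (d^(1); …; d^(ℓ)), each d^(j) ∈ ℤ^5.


Barcode: M ≅ I[1,1], I[1,2], I[1,4], I[2,2], I[3,3]^2, I[3,5]. HN layers by μ_θ (5 steps, strictly decreasing):
  μ^(1)=24; μ^(2)=46/3; μ^(3)=11; μ^(4)=7/3; μ^(5)=-41

((0, 2, 0, 0, 0); (0, 1, 1, 1, 0); (0, 0, 2, 0, 0); (0, 0, 1, 1, 1); (3, 0, 0, 0, 0))


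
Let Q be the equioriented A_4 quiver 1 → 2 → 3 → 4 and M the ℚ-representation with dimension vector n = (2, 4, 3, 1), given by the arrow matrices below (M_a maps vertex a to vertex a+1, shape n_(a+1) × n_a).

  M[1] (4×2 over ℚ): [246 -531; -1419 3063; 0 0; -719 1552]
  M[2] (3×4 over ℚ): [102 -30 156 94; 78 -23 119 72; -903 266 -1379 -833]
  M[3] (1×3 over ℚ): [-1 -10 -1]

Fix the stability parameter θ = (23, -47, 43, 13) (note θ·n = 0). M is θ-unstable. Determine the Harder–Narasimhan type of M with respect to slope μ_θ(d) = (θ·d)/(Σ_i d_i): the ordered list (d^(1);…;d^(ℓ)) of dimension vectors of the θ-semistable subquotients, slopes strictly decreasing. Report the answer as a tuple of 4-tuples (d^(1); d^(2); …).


Barcode: M ≅ I[1,2], I[1,4], I[2,2], I[2,3], I[3,3]. HN layers by μ_θ (4 steps, strictly decreasing):
  μ^(1)=43; μ^(2)=28; μ^(3)=-12; μ^(4)=-47

((0, 0, 2, 0); (0, 0, 1, 1); (2, 2, 0, 0); (0, 2, 0, 0))


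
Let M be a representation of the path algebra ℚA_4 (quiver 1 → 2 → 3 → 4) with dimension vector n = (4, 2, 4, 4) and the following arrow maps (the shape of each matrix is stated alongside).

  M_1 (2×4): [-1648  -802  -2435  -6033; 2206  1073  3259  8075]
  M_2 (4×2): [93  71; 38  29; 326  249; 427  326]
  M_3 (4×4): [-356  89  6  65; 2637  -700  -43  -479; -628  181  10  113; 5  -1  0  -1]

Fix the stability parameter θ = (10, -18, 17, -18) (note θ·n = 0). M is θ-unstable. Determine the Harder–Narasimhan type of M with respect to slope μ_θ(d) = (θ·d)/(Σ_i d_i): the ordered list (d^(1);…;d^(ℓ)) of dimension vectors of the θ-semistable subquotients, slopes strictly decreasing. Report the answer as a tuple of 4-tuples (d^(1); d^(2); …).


Interval decomposition of M: I[1,1]^2, I[1,3], I[1,4], I[3,4]^2, I[4,4].
HN type (ℓ=5): μ^(1)=17; μ^(2)=10; μ^(3)=-1/2; μ^(4)=-4; μ^(5)=-18

((0, 0, 1, 0); (2, 0, 0, 0); (0, 0, 3, 3); (2, 2, 0, 0); (0, 0, 0, 1))


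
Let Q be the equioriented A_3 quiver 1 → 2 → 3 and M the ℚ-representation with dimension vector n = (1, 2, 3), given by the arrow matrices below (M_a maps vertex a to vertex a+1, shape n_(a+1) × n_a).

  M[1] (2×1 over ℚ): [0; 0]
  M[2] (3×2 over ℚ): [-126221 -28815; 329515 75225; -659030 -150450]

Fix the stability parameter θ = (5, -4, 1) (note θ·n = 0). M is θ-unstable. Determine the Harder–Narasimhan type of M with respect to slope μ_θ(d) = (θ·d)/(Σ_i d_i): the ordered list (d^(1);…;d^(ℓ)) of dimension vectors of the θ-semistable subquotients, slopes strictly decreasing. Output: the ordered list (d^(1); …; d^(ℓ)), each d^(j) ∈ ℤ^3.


Interval decomposition of M: I[1,1], I[2,2], I[2,3], I[3,3]^2.
HN type (ℓ=3): μ^(1)=5; μ^(2)=1; μ^(3)=-4

((1, 0, 0); (0, 0, 3); (0, 2, 0))


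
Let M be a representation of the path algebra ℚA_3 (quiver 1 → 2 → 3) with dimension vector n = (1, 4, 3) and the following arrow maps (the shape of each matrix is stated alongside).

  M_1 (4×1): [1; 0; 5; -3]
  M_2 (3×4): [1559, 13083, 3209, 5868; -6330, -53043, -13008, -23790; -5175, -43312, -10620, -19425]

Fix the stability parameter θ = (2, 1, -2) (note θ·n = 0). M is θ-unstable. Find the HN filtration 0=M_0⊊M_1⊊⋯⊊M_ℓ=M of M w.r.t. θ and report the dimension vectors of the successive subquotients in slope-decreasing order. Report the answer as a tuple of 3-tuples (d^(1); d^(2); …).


Interval decomposition of M: I[1,2], I[2,3]^3.
HN type (ℓ=2): μ^(1)=3/2; μ^(2)=-1/2

((1, 1, 0); (0, 3, 3))


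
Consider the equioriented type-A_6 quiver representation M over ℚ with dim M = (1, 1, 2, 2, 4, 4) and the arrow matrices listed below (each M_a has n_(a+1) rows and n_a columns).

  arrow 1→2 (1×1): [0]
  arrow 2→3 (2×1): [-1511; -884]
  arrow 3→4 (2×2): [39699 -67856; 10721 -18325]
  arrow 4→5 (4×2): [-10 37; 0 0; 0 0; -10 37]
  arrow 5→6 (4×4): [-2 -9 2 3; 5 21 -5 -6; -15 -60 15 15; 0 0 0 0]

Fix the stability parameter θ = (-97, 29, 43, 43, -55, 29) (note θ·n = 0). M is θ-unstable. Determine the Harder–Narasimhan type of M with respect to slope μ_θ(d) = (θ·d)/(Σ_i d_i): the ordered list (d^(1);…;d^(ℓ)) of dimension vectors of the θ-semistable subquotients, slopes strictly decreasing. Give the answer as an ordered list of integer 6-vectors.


Interval decomposition of M: I[1,1], I[2,6], I[3,4], I[5,5]^2, I[5,6], I[6,6]^2.
HN type (ℓ=5): μ^(1)=43; μ^(2)=29; μ^(3)=15; μ^(4)=-55; μ^(5)=-97

((0, 0, 1, 1, 0, 0); (0, 0, 0, 0, 0, 4); (0, 1, 1, 1, 1, 0); (0, 0, 0, 0, 3, 0); (1, 0, 0, 0, 0, 0))


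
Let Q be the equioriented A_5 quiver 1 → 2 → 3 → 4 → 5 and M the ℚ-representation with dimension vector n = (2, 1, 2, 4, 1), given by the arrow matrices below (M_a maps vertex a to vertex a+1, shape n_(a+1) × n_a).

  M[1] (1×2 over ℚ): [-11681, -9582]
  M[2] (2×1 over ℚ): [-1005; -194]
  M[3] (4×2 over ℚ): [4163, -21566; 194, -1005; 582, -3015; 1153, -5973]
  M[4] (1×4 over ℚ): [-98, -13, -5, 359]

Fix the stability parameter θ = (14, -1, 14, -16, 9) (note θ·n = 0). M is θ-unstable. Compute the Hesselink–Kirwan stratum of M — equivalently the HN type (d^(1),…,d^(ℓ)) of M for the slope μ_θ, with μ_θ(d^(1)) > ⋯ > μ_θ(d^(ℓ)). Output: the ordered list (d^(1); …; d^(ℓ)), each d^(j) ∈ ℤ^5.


Interval decomposition of M: I[1,1], I[1,5], I[3,4], I[4,4]^2.
HN type (ℓ=5): μ^(1)=14; μ^(2)=9; μ^(3)=11/4; μ^(4)=-1; μ^(5)=-16

((1, 0, 0, 0, 0); (0, 0, 0, 0, 1); (1, 1, 1, 1, 0); (0, 0, 1, 1, 0); (0, 0, 0, 2, 0))


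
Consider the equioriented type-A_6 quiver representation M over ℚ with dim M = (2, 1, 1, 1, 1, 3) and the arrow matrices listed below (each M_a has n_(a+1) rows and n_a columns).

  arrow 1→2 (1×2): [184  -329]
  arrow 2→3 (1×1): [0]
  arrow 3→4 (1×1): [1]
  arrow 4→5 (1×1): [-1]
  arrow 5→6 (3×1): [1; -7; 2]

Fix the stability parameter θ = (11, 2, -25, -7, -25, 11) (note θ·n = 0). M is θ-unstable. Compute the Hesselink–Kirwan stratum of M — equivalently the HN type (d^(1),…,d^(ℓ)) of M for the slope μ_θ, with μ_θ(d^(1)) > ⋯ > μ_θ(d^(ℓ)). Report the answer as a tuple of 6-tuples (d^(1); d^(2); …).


Via rank(M_{q-1}∘⋯∘M_p): M ≅ I[1,1], I[1,2], I[3,6], I[6,6]^2.
μ_θ-semistable layers: μ^(1)=11; μ^(2)=13/2; μ^(3)=-16; μ^(4)=-25

((1, 0, 0, 0, 0, 3); (1, 1, 0, 0, 0, 0); (0, 0, 0, 1, 1, 0); (0, 0, 1, 0, 0, 0))


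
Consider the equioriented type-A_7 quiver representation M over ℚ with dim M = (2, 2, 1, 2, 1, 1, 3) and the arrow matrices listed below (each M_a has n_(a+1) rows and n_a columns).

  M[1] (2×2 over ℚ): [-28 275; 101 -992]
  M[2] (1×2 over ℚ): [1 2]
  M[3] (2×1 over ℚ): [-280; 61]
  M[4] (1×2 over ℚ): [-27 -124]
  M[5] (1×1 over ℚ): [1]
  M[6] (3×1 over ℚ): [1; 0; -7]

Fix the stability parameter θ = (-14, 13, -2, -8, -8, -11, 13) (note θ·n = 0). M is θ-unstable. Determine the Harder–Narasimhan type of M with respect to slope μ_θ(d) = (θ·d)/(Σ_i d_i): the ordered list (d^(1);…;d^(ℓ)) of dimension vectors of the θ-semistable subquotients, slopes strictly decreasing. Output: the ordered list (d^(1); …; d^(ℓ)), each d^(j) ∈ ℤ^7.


Barcode: M ≅ I[1,2], I[1,7], I[4,4], I[7,7]^2. HN layers by μ_θ (4 steps, strictly decreasing):
  μ^(1)=13; μ^(2)=-16/5; μ^(3)=-8; μ^(4)=-14

((0, 1, 0, 0, 0, 0, 3); (0, 1, 1, 1, 1, 1, 0); (0, 0, 0, 1, 0, 0, 0); (2, 0, 0, 0, 0, 0, 0))


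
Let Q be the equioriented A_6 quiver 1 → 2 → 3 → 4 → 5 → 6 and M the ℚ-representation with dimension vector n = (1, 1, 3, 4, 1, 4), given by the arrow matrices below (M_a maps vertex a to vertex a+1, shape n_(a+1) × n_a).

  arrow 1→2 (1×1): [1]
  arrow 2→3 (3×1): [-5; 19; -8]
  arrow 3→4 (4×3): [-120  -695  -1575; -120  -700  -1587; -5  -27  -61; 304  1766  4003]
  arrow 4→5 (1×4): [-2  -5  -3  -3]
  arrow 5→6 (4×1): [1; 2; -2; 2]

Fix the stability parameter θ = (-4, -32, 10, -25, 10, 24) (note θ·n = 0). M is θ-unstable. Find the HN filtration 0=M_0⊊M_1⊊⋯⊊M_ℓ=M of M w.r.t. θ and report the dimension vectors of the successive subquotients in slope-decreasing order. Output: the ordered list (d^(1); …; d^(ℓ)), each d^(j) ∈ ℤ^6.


Via rank(M_{q-1}∘⋯∘M_p): M ≅ I[1,4], I[3,4], I[3,6], I[4,4], I[6,6]^3.
μ_θ-semistable layers: μ^(1)=24; μ^(2)=10; μ^(3)=-15/2; μ^(4)=-18; μ^(5)=-25

((0, 0, 0, 0, 0, 4); (0, 0, 0, 0, 1, 0); (0, 0, 3, 3, 0, 0); (1, 1, 0, 0, 0, 0); (0, 0, 0, 1, 0, 0))


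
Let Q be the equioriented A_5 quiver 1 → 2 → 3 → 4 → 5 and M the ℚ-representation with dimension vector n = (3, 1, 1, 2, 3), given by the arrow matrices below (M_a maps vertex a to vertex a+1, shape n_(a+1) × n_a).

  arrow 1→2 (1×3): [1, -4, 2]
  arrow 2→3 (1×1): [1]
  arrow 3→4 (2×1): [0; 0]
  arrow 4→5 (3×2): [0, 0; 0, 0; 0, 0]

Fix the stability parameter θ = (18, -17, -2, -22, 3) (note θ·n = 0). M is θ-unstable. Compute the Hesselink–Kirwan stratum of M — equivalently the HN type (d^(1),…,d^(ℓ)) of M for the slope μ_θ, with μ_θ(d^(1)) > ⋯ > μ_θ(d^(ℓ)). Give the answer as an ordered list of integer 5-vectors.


Barcode: M ≅ I[1,1]^2, I[1,3], I[4,4]^2, I[5,5]^3. HN layers by μ_θ (4 steps, strictly decreasing):
  μ^(1)=18; μ^(2)=3; μ^(3)=-1/3; μ^(4)=-22

((2, 0, 0, 0, 0); (0, 0, 0, 0, 3); (1, 1, 1, 0, 0); (0, 0, 0, 2, 0))


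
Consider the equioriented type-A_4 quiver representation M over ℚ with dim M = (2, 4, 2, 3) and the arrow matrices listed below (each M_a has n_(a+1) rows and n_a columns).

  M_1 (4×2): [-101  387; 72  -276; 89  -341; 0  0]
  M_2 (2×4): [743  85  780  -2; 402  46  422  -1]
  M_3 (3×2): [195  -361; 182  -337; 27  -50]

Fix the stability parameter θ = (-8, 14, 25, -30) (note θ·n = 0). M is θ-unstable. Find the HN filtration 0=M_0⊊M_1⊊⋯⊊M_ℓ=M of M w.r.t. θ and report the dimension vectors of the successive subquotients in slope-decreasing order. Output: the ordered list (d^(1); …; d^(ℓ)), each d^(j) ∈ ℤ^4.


Barcode: M ≅ I[1,4]^2, I[2,2]^2, I[4,4]. HN layers by μ_θ (4 steps, strictly decreasing):
  μ^(1)=14; μ^(2)=3; μ^(3)=-8; μ^(4)=-30

((0, 2, 0, 0); (0, 2, 2, 2); (2, 0, 0, 0); (0, 0, 0, 1))


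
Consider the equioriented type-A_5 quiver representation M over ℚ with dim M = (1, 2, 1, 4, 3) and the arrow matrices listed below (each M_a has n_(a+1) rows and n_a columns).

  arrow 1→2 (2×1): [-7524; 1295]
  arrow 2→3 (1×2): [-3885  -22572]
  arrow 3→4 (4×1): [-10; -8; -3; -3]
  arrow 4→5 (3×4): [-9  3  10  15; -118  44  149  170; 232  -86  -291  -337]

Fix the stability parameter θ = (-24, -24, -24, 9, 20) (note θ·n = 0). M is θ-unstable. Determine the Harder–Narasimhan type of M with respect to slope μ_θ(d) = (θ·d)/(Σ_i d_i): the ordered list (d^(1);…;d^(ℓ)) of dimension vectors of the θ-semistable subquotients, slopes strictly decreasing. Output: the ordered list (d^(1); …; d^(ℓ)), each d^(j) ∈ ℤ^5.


Interval decomposition of M: I[1,2], I[2,5], I[4,4], I[4,5]^2.
HN type (ℓ=3): μ^(1)=20; μ^(2)=9; μ^(3)=-24

((0, 0, 0, 0, 3); (0, 0, 0, 4, 0); (1, 2, 1, 0, 0))


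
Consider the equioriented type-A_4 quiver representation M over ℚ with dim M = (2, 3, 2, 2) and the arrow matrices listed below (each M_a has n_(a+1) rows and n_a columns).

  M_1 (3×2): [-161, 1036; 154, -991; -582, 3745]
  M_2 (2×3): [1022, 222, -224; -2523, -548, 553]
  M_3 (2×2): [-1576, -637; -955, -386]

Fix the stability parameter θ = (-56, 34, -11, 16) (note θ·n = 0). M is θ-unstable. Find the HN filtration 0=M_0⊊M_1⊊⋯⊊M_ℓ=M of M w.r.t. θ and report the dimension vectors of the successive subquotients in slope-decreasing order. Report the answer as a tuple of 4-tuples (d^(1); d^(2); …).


Barcode: M ≅ I[1,2], I[1,4], I[2,4]. HN layers by μ_θ (4 steps, strictly decreasing):
  μ^(1)=34; μ^(2)=16; μ^(3)=23/2; μ^(4)=-56

((0, 1, 0, 0); (0, 0, 0, 2); (0, 2, 2, 0); (2, 0, 0, 0))


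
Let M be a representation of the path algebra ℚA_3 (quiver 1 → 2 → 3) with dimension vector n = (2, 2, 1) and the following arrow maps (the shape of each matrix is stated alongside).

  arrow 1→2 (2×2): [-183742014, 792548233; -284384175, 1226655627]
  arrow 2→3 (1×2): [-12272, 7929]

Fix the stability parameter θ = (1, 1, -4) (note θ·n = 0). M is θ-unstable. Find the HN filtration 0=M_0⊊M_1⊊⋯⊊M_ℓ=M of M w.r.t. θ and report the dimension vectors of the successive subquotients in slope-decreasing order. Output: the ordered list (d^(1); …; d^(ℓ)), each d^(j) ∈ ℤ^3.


Interval decomposition of M: I[1,2], I[1,3].
HN type (ℓ=2): μ^(1)=1; μ^(2)=-2/3

((1, 1, 0); (1, 1, 1))


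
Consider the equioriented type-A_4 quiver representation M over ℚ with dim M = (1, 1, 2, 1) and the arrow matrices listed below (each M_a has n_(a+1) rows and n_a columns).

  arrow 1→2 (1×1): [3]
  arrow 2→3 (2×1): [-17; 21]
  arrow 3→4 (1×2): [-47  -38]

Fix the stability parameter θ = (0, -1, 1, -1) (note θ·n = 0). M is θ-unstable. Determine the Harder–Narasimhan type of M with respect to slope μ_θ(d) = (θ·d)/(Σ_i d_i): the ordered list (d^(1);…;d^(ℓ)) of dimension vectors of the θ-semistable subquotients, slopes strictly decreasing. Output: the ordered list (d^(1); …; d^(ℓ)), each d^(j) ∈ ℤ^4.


Barcode: M ≅ I[1,4], I[3,3]. HN layers by μ_θ (3 steps, strictly decreasing):
  μ^(1)=1; μ^(2)=0; μ^(3)=-1/2

((0, 0, 1, 0); (0, 0, 1, 1); (1, 1, 0, 0))


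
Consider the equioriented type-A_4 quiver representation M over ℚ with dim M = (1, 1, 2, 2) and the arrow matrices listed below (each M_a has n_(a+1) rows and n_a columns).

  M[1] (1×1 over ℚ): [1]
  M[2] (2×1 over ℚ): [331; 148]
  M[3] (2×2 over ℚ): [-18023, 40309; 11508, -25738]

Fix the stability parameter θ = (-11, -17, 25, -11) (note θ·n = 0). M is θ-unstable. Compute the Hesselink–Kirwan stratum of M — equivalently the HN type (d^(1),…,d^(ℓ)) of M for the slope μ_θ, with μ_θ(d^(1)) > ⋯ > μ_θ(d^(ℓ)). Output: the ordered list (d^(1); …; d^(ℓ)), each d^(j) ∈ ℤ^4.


Via rank(M_{q-1}∘⋯∘M_p): M ≅ I[1,4], I[3,4].
μ_θ-semistable layers: μ^(1)=7; μ^(2)=-14

((0, 0, 2, 2); (1, 1, 0, 0))


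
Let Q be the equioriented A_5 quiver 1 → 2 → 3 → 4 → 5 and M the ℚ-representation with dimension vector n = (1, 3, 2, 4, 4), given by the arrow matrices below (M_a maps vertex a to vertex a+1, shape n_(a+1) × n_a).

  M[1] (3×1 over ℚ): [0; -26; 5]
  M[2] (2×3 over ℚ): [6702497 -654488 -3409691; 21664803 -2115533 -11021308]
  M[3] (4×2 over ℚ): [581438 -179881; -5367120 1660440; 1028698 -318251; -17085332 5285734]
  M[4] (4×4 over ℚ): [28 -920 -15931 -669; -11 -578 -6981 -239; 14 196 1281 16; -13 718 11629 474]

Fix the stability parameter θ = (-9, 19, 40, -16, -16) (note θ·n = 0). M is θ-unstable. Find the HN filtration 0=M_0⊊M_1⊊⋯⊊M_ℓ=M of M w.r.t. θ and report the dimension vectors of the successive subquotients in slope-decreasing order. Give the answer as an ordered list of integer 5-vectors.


Interval decomposition of M: I[1,5], I[2,2], I[2,3], I[4,5]^3.
HN type (ℓ=5): μ^(1)=40; μ^(2)=19; μ^(3)=27/4; μ^(4)=-9; μ^(5)=-16

((0, 0, 1, 0, 0); (0, 2, 0, 0, 0); (0, 1, 1, 1, 1); (1, 0, 0, 0, 0); (0, 0, 0, 3, 3))


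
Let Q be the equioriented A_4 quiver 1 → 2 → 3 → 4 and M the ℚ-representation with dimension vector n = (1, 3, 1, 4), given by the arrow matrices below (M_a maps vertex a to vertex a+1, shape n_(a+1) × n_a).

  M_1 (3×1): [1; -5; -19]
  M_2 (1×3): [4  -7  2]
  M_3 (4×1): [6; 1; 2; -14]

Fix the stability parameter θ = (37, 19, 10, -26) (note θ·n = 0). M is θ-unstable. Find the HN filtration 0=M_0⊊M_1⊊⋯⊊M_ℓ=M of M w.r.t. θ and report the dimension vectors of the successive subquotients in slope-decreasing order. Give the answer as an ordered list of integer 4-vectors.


Barcode: M ≅ I[1,4], I[2,2]^2, I[4,4]^3. HN layers by μ_θ (3 steps, strictly decreasing):
  μ^(1)=19; μ^(2)=10; μ^(3)=-26

((0, 2, 0, 0); (1, 1, 1, 1); (0, 0, 0, 3))


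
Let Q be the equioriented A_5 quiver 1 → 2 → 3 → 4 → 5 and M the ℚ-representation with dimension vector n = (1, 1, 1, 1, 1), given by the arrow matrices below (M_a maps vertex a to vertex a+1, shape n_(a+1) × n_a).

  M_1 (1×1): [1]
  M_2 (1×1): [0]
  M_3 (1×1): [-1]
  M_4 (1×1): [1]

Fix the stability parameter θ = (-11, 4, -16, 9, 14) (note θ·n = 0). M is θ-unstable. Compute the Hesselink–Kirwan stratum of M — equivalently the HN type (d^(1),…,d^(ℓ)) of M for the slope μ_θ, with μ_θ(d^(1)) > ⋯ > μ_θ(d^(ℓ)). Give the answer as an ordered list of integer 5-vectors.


Barcode: M ≅ I[1,2], I[3,5]. HN layers by μ_θ (5 steps, strictly decreasing):
  μ^(1)=14; μ^(2)=9; μ^(3)=4; μ^(4)=-11; μ^(5)=-16

((0, 0, 0, 0, 1); (0, 0, 0, 1, 0); (0, 1, 0, 0, 0); (1, 0, 0, 0, 0); (0, 0, 1, 0, 0))


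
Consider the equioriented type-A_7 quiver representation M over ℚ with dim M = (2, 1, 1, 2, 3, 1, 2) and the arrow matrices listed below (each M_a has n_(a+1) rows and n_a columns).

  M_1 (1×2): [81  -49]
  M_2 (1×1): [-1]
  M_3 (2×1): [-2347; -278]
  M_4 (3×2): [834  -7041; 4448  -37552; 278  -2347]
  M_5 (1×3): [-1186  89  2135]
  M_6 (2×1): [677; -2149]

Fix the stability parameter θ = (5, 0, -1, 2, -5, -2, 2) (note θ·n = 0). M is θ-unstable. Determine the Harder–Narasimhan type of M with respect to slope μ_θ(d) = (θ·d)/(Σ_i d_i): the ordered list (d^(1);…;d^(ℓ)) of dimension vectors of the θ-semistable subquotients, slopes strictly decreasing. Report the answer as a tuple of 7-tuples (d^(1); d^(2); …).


Via rank(M_{q-1}∘⋯∘M_p): M ≅ I[1,1], I[1,4], I[4,7], I[5,5]^2, I[7,7].
μ_θ-semistable layers: μ^(1)=5; μ^(2)=2; μ^(3)=4/3; μ^(4)=-5/3; μ^(5)=-5

((1, 0, 0, 0, 0, 0, 0); (0, 0, 0, 1, 0, 0, 2); (1, 1, 1, 0, 0, 0, 0); (0, 0, 0, 1, 1, 1, 0); (0, 0, 0, 0, 2, 0, 0))


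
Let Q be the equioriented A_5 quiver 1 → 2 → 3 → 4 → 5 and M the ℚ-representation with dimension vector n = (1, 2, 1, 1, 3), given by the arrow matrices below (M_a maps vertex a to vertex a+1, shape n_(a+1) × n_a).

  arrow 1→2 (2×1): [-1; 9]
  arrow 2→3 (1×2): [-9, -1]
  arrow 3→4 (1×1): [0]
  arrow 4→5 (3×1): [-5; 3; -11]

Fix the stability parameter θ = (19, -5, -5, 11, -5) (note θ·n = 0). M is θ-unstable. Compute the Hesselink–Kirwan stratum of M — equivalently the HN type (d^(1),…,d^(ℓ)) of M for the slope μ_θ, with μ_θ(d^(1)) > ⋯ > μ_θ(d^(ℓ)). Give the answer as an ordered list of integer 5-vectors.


Via rank(M_{q-1}∘⋯∘M_p): M ≅ I[1,2], I[2,3], I[4,5], I[5,5]^2.
μ_θ-semistable layers: μ^(1)=7; μ^(2)=3; μ^(3)=-5

((1, 1, 0, 0, 0); (0, 0, 0, 1, 1); (0, 1, 1, 0, 2))


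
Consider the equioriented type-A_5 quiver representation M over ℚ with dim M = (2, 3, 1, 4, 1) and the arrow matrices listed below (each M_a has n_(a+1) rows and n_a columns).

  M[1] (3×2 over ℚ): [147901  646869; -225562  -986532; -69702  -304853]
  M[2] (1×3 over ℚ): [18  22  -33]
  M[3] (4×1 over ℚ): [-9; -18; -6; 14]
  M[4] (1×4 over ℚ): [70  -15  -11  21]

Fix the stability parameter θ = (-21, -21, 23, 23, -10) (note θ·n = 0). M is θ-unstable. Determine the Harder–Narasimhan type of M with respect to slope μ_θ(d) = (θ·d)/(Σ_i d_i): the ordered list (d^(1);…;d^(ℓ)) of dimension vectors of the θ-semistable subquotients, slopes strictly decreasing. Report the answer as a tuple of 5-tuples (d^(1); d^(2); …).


Barcode: M ≅ I[1,2], I[1,4], I[2,2], I[4,4]^2, I[4,5]. HN layers by μ_θ (3 steps, strictly decreasing):
  μ^(1)=23; μ^(2)=13/2; μ^(3)=-21

((0, 0, 1, 3, 0); (0, 0, 0, 1, 1); (2, 3, 0, 0, 0))


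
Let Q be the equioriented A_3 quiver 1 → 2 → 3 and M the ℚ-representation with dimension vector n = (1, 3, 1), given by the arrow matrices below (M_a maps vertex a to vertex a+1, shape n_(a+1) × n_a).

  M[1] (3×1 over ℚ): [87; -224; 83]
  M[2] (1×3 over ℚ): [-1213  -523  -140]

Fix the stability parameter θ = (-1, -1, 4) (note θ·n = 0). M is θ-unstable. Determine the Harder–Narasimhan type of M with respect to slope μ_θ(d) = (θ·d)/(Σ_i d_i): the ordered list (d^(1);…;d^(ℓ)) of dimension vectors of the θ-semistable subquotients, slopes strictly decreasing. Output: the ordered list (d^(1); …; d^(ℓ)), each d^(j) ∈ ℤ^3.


Via rank(M_{q-1}∘⋯∘M_p): M ≅ I[1,3], I[2,2]^2.
μ_θ-semistable layers: μ^(1)=4; μ^(2)=-1

((0, 0, 1); (1, 3, 0))


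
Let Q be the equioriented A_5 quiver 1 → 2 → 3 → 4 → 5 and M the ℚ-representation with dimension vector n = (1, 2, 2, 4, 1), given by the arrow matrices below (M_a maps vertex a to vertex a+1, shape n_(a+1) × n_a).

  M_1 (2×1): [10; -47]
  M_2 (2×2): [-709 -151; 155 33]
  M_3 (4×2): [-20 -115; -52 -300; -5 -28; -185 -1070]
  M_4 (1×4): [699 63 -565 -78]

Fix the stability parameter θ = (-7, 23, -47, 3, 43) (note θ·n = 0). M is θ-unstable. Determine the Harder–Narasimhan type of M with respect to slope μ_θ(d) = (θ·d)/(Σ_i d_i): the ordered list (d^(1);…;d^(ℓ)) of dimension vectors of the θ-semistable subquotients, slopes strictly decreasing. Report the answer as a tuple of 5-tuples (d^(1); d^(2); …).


Barcode: M ≅ I[1,5], I[2,4], I[4,4]^2. HN layers by μ_θ (4 steps, strictly decreasing):
  μ^(1)=43; μ^(2)=3; μ^(3)=-31/3; μ^(4)=-12

((0, 0, 0, 0, 1); (0, 0, 0, 4, 0); (1, 1, 1, 0, 0); (0, 1, 1, 0, 0))


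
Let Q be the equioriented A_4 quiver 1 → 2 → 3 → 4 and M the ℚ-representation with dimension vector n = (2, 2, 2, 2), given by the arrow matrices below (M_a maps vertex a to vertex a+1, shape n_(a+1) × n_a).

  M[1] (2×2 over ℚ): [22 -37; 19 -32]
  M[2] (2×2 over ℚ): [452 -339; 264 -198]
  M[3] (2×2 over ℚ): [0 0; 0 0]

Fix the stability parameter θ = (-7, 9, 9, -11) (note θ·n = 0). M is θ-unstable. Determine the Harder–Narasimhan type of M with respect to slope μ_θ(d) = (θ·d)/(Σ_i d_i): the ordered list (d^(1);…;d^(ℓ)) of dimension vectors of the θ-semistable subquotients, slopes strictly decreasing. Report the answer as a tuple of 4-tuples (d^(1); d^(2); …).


Interval decomposition of M: I[1,2], I[1,3], I[3,3], I[4,4]^2.
HN type (ℓ=3): μ^(1)=9; μ^(2)=-7; μ^(3)=-11

((0, 2, 2, 0); (2, 0, 0, 0); (0, 0, 0, 2))


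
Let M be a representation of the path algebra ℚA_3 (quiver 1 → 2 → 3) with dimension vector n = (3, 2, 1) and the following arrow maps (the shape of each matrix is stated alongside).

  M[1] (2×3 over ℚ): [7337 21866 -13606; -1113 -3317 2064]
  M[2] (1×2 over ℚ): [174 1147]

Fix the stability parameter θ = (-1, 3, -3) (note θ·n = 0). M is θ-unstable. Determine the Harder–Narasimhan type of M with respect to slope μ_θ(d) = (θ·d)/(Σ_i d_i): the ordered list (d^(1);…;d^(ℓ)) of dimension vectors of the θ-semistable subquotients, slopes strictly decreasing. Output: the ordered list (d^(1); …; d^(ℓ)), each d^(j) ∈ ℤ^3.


Interval decomposition of M: I[1,1], I[1,2], I[1,3].
HN type (ℓ=3): μ^(1)=3; μ^(2)=0; μ^(3)=-1

((0, 1, 0); (0, 1, 1); (3, 0, 0))


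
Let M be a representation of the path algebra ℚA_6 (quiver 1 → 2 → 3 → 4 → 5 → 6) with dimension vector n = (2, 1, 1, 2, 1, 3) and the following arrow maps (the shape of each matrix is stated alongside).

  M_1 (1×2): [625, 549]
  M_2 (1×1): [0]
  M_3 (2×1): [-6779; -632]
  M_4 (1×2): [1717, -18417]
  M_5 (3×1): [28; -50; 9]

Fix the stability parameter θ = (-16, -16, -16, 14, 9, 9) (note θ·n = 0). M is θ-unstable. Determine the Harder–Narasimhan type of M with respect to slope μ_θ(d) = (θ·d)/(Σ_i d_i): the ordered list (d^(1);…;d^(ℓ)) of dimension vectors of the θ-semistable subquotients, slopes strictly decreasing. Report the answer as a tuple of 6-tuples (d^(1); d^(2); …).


Via rank(M_{q-1}∘⋯∘M_p): M ≅ I[1,1], I[1,2], I[3,6], I[4,4], I[6,6]^2.
μ_θ-semistable layers: μ^(1)=14; μ^(2)=32/3; μ^(3)=9; μ^(4)=-16

((0, 0, 0, 1, 0, 0); (0, 0, 0, 1, 1, 1); (0, 0, 0, 0, 0, 2); (2, 1, 1, 0, 0, 0))


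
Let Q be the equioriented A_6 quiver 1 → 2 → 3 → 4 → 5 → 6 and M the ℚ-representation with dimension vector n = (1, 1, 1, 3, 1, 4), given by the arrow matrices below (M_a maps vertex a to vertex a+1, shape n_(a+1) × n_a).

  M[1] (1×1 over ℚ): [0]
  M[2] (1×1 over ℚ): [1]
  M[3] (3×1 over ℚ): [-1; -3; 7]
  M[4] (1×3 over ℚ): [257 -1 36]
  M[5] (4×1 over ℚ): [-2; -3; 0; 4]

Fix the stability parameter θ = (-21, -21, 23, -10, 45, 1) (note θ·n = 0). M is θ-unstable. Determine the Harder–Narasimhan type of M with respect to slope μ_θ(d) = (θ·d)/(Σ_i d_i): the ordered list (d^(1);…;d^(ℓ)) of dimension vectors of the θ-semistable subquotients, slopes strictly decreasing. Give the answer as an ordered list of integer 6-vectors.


Barcode: M ≅ I[1,1], I[2,6], I[4,4]^2, I[6,6]^3. HN layers by μ_θ (5 steps, strictly decreasing):
  μ^(1)=23; μ^(2)=13/2; μ^(3)=1; μ^(4)=-10; μ^(5)=-21

((0, 0, 0, 0, 1, 1); (0, 0, 1, 1, 0, 0); (0, 0, 0, 0, 0, 3); (0, 0, 0, 2, 0, 0); (1, 1, 0, 0, 0, 0))


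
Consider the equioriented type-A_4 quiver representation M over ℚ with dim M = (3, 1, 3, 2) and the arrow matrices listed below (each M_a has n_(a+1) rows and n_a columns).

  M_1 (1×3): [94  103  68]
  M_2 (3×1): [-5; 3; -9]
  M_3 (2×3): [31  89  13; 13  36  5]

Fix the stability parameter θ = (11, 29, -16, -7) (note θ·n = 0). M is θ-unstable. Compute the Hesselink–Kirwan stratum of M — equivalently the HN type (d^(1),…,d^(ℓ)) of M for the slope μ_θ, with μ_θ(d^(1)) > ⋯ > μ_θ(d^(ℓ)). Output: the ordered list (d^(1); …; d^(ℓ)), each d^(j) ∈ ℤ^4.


Interval decomposition of M: I[1,1]^2, I[1,4], I[3,3], I[3,4].
HN type (ℓ=4): μ^(1)=11; μ^(2)=17/4; μ^(3)=-7; μ^(4)=-16

((2, 0, 0, 0); (1, 1, 1, 1); (0, 0, 0, 1); (0, 0, 2, 0))


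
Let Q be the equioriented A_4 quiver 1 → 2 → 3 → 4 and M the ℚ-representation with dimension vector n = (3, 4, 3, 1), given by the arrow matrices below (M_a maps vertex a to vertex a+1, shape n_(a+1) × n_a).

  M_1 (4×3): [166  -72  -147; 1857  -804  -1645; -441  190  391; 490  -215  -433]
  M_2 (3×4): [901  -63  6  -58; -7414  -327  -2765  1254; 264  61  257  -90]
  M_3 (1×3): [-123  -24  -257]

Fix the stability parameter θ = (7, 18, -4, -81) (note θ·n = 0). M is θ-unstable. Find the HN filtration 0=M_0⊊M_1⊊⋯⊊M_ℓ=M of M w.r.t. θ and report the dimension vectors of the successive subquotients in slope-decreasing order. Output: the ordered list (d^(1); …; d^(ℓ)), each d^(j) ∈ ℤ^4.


Interval decomposition of M: I[1,2], I[1,3], I[1,4], I[2,3].
HN type (ℓ=3): μ^(1)=18; μ^(2)=7; μ^(3)=-15

((0, 1, 0, 0); (2, 2, 2, 0); (1, 1, 1, 1))


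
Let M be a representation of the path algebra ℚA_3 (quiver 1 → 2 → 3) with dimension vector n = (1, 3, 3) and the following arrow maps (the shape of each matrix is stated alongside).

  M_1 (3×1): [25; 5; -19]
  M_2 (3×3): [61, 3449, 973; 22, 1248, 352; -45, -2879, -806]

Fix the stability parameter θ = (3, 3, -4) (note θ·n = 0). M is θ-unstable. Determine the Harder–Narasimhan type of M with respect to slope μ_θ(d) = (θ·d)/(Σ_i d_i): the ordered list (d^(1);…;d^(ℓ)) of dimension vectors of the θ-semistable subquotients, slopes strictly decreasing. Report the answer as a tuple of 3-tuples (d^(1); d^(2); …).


Barcode: M ≅ I[1,3], I[2,3]^2. HN layers by μ_θ (2 steps, strictly decreasing):
  μ^(1)=2/3; μ^(2)=-1/2

((1, 1, 1); (0, 2, 2))


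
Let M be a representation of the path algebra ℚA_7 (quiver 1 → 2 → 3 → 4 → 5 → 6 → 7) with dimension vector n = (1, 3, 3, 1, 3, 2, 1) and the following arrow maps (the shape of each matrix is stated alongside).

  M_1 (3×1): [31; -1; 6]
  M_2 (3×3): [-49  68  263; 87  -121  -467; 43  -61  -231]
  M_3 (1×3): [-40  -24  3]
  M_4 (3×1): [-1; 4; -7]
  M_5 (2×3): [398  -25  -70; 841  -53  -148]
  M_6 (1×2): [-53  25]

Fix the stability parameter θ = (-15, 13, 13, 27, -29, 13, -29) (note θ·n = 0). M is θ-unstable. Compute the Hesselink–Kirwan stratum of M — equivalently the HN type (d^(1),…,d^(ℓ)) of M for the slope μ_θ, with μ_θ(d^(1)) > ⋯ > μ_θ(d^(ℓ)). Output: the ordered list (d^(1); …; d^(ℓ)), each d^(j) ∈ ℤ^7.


Barcode: M ≅ I[1,3], I[2,2], I[2,7], I[3,3], I[5,5], I[5,6]. HN layers by μ_θ (4 steps, strictly decreasing):
  μ^(1)=13; μ^(2)=4/3; μ^(3)=-15; μ^(4)=-29

((0, 2, 2, 0, 0, 1, 0); (0, 1, 1, 1, 1, 1, 1); (1, 0, 0, 0, 0, 0, 0); (0, 0, 0, 0, 2, 0, 0))


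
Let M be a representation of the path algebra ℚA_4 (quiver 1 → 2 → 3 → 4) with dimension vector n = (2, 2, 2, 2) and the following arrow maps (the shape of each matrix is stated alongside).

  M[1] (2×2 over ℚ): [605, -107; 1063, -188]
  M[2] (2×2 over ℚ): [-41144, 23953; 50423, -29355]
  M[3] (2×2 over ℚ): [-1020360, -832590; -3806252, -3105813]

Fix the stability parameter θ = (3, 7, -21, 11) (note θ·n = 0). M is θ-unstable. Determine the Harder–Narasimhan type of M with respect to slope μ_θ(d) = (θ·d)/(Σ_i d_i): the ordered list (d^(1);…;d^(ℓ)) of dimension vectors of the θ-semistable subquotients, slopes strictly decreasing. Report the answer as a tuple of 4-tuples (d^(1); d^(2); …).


Via rank(M_{q-1}∘⋯∘M_p): M ≅ I[1,3], I[1,4], I[4,4].
μ_θ-semistable layers: μ^(1)=11; μ^(2)=-11/3

((0, 0, 0, 2); (2, 2, 2, 0))


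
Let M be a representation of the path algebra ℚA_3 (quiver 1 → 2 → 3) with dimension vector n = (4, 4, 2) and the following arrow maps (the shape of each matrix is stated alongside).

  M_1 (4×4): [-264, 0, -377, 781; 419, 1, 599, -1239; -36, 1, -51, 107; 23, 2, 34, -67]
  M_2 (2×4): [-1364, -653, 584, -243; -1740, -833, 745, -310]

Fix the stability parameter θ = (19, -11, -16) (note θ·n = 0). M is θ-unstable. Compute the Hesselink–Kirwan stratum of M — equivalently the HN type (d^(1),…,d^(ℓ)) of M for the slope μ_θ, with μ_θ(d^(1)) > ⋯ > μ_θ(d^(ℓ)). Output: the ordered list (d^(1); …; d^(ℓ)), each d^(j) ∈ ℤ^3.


Interval decomposition of M: I[1,2]^2, I[1,3]^2.
HN type (ℓ=2): μ^(1)=4; μ^(2)=-8/3

((2, 2, 0); (2, 2, 2))


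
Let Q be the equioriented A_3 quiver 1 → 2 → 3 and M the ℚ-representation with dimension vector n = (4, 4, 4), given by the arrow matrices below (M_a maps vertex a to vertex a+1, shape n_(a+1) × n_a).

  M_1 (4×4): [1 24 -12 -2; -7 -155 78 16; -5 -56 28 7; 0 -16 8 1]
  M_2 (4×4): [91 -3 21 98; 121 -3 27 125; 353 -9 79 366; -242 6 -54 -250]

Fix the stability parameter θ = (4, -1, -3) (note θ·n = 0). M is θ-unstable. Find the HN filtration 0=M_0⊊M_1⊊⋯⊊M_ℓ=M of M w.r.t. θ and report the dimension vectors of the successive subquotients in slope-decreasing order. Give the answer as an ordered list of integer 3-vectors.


Barcode: M ≅ I[1,2]^2, I[1,3]^2, I[3,3]^2. HN layers by μ_θ (3 steps, strictly decreasing):
  μ^(1)=3/2; μ^(2)=0; μ^(3)=-3

((2, 2, 0); (2, 2, 2); (0, 0, 2))


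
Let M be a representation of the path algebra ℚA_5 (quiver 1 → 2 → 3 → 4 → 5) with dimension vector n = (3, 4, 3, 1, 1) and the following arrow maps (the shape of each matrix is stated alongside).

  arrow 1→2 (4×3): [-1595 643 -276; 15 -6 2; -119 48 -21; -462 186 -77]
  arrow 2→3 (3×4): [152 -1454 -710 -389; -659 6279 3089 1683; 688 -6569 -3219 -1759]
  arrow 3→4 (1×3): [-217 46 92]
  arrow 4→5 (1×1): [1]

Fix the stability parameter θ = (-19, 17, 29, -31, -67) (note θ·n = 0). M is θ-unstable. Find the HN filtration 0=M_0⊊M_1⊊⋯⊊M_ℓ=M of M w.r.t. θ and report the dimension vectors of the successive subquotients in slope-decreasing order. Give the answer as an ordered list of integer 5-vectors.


Interval decomposition of M: I[1,2], I[1,3], I[1,5], I[2,3].
HN type (ℓ=4): μ^(1)=29; μ^(2)=17; μ^(3)=-13; μ^(4)=-19

((0, 0, 2, 0, 0); (0, 3, 0, 0, 0); (0, 1, 1, 1, 1); (3, 0, 0, 0, 0))


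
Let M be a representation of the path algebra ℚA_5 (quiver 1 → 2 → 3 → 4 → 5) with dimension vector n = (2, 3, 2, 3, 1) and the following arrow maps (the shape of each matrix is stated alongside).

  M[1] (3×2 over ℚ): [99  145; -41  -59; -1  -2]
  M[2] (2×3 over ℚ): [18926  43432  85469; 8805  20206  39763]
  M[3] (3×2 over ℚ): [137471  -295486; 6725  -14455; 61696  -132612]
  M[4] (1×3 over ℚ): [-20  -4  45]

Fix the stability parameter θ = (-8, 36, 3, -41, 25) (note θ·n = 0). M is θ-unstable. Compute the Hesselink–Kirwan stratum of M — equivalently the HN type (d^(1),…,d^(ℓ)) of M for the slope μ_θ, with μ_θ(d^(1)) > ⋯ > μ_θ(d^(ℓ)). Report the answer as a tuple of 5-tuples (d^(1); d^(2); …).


Barcode: M ≅ I[1,4]^2, I[2,2], I[4,5]. HN layers by μ_θ (5 steps, strictly decreasing):
  μ^(1)=36; μ^(2)=25; μ^(3)=-2/3; μ^(4)=-8; μ^(5)=-41

((0, 1, 0, 0, 0); (0, 0, 0, 0, 1); (0, 2, 2, 2, 0); (2, 0, 0, 0, 0); (0, 0, 0, 1, 0))


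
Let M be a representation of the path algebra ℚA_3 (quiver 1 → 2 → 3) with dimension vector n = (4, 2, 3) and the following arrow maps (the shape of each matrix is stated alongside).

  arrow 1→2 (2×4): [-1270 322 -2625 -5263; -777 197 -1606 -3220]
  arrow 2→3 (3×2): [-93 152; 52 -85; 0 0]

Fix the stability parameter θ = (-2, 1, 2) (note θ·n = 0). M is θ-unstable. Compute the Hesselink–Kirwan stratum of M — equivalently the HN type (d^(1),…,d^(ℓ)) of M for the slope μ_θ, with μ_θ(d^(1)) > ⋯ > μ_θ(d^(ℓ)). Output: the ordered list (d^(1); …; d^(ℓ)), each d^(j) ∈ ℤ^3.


Interval decomposition of M: I[1,1]^2, I[1,3]^2, I[3,3].
HN type (ℓ=3): μ^(1)=2; μ^(2)=1; μ^(3)=-2

((0, 0, 3); (0, 2, 0); (4, 0, 0))


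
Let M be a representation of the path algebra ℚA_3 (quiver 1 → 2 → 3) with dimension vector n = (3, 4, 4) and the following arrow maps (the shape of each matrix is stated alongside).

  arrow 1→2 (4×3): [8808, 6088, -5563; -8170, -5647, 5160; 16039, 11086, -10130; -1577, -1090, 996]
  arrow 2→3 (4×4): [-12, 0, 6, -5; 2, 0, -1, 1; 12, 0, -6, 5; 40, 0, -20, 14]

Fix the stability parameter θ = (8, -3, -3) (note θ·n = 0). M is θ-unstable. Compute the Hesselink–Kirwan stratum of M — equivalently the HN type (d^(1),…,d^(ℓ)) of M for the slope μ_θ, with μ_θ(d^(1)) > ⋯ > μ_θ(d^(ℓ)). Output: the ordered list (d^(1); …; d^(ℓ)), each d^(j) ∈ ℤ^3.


Via rank(M_{q-1}∘⋯∘M_p): M ≅ I[1,2]^2, I[1,3], I[2,3], I[3,3]^2.
μ_θ-semistable layers: μ^(1)=5/2; μ^(2)=2/3; μ^(3)=-3

((2, 2, 0); (1, 1, 1); (0, 1, 3))


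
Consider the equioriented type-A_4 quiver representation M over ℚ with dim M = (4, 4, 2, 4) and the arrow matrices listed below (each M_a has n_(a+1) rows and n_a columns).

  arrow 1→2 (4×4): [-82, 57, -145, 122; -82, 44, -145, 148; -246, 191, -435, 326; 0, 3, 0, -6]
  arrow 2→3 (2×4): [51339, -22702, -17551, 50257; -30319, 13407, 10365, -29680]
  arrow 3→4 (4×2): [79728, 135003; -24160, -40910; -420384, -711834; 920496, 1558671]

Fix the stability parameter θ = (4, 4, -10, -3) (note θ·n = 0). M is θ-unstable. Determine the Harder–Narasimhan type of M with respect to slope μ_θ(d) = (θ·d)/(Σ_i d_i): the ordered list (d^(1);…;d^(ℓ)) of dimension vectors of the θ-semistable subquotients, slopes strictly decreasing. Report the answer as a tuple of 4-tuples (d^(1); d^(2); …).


Interval decomposition of M: I[1,1]^2, I[1,3], I[1,4], I[2,2]^2, I[4,4]^3.
HN type (ℓ=4): μ^(1)=4; μ^(2)=-2/3; μ^(3)=-5/4; μ^(4)=-3

((2, 2, 0, 0); (1, 1, 1, 0); (1, 1, 1, 1); (0, 0, 0, 3))


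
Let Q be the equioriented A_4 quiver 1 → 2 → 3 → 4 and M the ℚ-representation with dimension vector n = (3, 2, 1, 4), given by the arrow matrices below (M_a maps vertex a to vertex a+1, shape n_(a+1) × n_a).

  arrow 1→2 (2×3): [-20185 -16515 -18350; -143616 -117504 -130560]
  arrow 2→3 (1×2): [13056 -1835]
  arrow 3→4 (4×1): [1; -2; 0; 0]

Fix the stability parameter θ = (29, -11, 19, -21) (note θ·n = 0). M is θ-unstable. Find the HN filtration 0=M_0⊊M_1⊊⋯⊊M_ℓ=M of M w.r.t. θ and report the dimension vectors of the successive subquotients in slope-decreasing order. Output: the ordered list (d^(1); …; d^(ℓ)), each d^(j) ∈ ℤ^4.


Via rank(M_{q-1}∘⋯∘M_p): M ≅ I[1,1]^2, I[1,2], I[2,4], I[4,4]^3.
μ_θ-semistable layers: μ^(1)=29; μ^(2)=9; μ^(3)=-1; μ^(4)=-11; μ^(5)=-21

((2, 0, 0, 0); (1, 1, 0, 0); (0, 0, 1, 1); (0, 1, 0, 0); (0, 0, 0, 3))


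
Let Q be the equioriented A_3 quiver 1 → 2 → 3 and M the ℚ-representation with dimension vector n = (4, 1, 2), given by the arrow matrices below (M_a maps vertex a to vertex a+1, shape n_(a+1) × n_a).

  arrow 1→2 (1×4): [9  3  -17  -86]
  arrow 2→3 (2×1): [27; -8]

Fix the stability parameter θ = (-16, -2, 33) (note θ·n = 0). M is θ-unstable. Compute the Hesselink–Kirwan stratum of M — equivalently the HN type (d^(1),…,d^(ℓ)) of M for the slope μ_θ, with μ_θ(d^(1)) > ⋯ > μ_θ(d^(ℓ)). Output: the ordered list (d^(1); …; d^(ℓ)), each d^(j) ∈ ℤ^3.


Barcode: M ≅ I[1,1]^3, I[1,3], I[3,3]. HN layers by μ_θ (3 steps, strictly decreasing):
  μ^(1)=33; μ^(2)=-2; μ^(3)=-16

((0, 0, 2); (0, 1, 0); (4, 0, 0))


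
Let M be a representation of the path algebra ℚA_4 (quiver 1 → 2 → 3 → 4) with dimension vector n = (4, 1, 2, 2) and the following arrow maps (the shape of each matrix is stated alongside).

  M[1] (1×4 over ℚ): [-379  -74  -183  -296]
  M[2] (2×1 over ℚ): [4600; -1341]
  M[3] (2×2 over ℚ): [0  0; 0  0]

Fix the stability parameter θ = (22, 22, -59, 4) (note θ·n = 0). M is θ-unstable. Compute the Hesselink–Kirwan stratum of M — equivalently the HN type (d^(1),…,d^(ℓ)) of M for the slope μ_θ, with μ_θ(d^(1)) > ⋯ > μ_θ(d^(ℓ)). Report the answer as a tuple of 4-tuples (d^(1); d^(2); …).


Interval decomposition of M: I[1,1]^3, I[1,3], I[3,3], I[4,4]^2.
HN type (ℓ=4): μ^(1)=22; μ^(2)=4; μ^(3)=-5; μ^(4)=-59

((3, 0, 0, 0); (0, 0, 0, 2); (1, 1, 1, 0); (0, 0, 1, 0))
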